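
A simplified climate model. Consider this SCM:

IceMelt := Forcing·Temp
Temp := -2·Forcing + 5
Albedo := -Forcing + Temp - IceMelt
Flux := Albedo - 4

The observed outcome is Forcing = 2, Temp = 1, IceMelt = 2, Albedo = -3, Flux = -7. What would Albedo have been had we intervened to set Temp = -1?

Under do(Temp=-1), the mechanism Temp := -2·Forcing + 5 is discarded; Temp is fixed at -1.
IceMelt = Forcing·Temp  [with Forcing=2, Temp=-1]  = -2
Albedo = -Forcing + Temp - IceMelt  [with Forcing=2, Temp=-1, IceMelt=-2]  = -1

-1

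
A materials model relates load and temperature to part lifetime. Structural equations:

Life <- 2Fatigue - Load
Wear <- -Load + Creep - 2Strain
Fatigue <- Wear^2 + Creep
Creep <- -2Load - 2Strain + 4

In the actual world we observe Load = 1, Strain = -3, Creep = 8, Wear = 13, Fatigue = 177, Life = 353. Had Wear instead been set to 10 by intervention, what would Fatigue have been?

Intervening sets Wear = 10 and removes its equation (Wear <- -Load + Creep - 2Strain).
Creep = -2Load - 2Strain + 4  [with Load=1, Strain=-3]  = 8
Fatigue = Wear^2 + Creep  [with Wear=10, Creep=8]  = 108

108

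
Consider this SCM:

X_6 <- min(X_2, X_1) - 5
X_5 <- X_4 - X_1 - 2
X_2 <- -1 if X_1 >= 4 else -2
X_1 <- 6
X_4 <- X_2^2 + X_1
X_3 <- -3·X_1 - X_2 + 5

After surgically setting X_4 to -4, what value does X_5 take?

Intervening sets X_4 = -4 and removes its equation (X_4 <- X_2^2 + X_1).
X_5 = X_4 - X_1 - 2  [with X_4=-4, X_1=6]  = -12

-12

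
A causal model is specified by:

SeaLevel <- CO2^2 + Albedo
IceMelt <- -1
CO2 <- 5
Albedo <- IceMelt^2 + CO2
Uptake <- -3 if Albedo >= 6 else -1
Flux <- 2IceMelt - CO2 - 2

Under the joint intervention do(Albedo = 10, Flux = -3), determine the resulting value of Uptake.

Setting Albedo = 10, Flux = -3 by intervention discards those variables' equations.
Uptake = -3 if Albedo >= 6 else -1  [with Albedo=10]  = -3

-3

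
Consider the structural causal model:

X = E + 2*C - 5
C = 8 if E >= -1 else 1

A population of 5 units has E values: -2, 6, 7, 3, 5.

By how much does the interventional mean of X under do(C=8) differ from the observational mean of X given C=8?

-1.45

Under do(C=8), C's equation is replaced by C=8 for every unit. Per-unit X: 9, 17, 18, 14, 16. Mean = 14.8.
E[X|C=8] averages over only the 4 units with C=8 (E = 6, 7, 3, 5): X = 17, 18, 14, 16, mean 16.25.
Difference = 14.8 − 16.25 = -1.45.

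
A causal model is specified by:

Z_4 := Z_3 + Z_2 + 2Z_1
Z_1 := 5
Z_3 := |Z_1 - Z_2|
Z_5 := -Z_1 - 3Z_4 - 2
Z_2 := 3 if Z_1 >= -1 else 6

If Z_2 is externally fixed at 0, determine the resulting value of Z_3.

The intervention breaks the incoming arrows to Z_2: Z_2 := 3 if Z_1 >= -1 else 6 no longer applies, and Z_2 = 0.
Z_3 = |Z_1 - Z_2|  [with Z_1=5, Z_2=0]  = 5

5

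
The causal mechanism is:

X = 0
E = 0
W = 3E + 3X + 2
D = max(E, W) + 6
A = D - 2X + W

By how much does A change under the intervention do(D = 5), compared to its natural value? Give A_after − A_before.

Intervening sets D = 5 and removes its equation (D = max(E, W) + 6).
W = 3E + 3X + 2  [with E=0, X=0]  = 2
A = D - 2X + W  [with D=5, X=0, W=2]  = 7
Without intervention: W = 3E + 3X + 2  [with E=0, X=0]  = 2; D = max(E, W) + 6  [with E=0, W=2]  = 8; A = D - 2X + W  [with D=8, X=0, W=2]  = 10.
Change = 7 − 10 = -3.

-3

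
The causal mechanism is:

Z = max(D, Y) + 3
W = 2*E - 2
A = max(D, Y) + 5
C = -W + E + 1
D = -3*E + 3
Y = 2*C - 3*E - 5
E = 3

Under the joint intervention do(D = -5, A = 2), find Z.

Under do(D = -5, A = 2), each intervened variable's structural equation is replaced by its fixed value.
W = 2*E - 2  [with E=3]  = 4
C = -W + E + 1  [with W=4, E=3]  = 0
Y = 2*C - 3*E - 5  [with C=0, E=3]  = -14
Z = max(D, Y) + 3  [with D=-5, Y=-14]  = -2

-2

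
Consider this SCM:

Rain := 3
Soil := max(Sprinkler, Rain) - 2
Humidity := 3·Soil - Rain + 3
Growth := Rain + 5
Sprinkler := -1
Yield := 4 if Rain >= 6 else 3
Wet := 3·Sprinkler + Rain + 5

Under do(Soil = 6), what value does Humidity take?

18

The intervention breaks the incoming arrows to Soil: Soil := max(Sprinkler, Rain) - 2 no longer applies, and Soil = 6.
Humidity = 3·Soil - Rain + 3  [with Soil=6, Rain=3]  = 18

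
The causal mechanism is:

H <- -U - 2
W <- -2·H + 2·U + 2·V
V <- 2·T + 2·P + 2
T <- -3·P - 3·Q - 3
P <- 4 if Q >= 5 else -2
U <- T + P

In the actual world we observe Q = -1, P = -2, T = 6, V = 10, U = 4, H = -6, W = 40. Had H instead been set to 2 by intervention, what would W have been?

24

Intervening sets H = 2 and removes its equation (H <- -U - 2).
P = 4 if Q >= 5 else -2  [with Q=-1]  = -2
T = -3·P - 3·Q - 3  [with P=-2, Q=-1]  = 6
V = 2·T + 2·P + 2  [with T=6, P=-2]  = 10
U = T + P  [with T=6, P=-2]  = 4
W = -2·H + 2·U + 2·V  [with H=2, U=4, V=10]  = 24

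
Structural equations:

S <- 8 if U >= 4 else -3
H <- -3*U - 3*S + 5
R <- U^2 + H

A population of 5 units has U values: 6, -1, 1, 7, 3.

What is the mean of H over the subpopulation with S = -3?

11

E[H|S=-3] averages over only the 3 units with S=-3 (U = -1, 1, 3): H = 17, 11, 5, mean 11.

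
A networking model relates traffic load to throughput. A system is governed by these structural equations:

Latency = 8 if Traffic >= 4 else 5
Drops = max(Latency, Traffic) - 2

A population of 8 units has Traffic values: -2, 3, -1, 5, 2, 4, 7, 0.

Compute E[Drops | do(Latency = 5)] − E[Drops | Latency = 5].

0.25

Under do(Latency=5), Latency's equation is replaced by Latency=5 for every unit. Per-unit Drops: 3, 3, 3, 3, 3, 3, 5, 3. Mean = 3.25.
Observing Latency=5 restricts to units where Latency's equation naturally yields 5: Traffic ∈ {-2, 3, -1, 2, 0}. In that subpopulation Drops = 3, 3, 3, 3, 3, mean 3.
Difference = 3.25 − 3 = 0.25.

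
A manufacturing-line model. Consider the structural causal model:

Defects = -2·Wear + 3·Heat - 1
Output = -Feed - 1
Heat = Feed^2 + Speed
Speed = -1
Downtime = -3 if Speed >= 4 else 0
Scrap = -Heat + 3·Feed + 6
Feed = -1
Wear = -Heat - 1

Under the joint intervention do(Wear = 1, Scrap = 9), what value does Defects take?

-3

Setting Wear = 1, Scrap = 9 by intervention discards those variables' equations.
Heat = Feed^2 + Speed  [with Feed=-1, Speed=-1]  = 0
Defects = -2·Wear + 3·Heat - 1  [with Wear=1, Heat=0]  = -3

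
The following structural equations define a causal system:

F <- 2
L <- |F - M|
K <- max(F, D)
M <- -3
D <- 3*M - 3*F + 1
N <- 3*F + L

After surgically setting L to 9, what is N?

Intervening sets L = 9 and removes its equation (L <- |F - M|).
N = 3*F + L  [with F=2, L=9]  = 15

15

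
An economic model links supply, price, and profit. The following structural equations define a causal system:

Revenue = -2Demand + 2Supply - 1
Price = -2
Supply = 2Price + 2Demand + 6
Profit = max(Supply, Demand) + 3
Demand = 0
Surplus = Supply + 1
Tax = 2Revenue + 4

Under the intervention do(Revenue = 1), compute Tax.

6

Intervening sets Revenue = 1 and removes its equation (Revenue = -2Demand + 2Supply - 1).
Tax = 2Revenue + 4  [with Revenue=1]  = 6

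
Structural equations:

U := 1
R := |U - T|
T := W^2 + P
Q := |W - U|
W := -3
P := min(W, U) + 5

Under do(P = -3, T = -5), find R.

6

Setting P = -3, T = -5 by intervention discards those variables' equations.
R = |U - T|  [with U=1, T=-5]  = 6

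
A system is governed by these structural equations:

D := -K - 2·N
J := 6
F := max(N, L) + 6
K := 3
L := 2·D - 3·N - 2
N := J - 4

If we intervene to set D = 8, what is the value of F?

14

Under do(D=8), the mechanism D := -K - 2·N is discarded; D is fixed at 8.
N = J - 4  [with J=6]  = 2
L = 2·D - 3·N - 2  [with D=8, N=2]  = 8
F = max(N, L) + 6  [with N=2, L=8]  = 14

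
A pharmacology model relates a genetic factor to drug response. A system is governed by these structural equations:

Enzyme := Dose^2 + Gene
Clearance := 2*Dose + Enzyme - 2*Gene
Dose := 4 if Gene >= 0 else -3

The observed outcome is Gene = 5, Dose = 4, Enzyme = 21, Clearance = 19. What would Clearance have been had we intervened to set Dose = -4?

Under do(Dose=-4), the mechanism Dose := 4 if Gene >= 0 else -3 is discarded; Dose is fixed at -4.
Enzyme = Dose^2 + Gene  [with Dose=-4, Gene=5]  = 21
Clearance = 2*Dose + Enzyme - 2*Gene  [with Dose=-4, Enzyme=21, Gene=5]  = 3

3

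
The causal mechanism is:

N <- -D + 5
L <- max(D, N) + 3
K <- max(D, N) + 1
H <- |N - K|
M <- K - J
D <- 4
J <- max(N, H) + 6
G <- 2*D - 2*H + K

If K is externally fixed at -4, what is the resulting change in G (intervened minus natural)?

-11

Under do(K=-4), the mechanism K <- max(D, N) + 1 is discarded; K is fixed at -4.
N = -D + 5  [with D=4]  = 1
H = |N - K|  [with N=1, K=-4]  = 5
G = 2*D - 2*H + K  [with D=4, H=5, K=-4]  = -6
Without intervention: N = -D + 5  [with D=4]  = 1; K = max(D, N) + 1  [with D=4, N=1]  = 5; H = |N - K|  [with N=1, K=5]  = 4; G = 2*D - 2*H + K  [with D=4, H=4, K=5]  = 5.
Change = -6 − 5 = -11.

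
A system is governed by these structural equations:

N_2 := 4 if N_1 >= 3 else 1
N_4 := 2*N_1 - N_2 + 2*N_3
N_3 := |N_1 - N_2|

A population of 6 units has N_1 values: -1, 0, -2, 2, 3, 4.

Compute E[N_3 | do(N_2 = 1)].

do(N_2=1) breaks N_2's dependence on N_1. With N_2=1 fixed, N_3 across the units is 2, 1, 3, 1, 2, 3, mean 2.

2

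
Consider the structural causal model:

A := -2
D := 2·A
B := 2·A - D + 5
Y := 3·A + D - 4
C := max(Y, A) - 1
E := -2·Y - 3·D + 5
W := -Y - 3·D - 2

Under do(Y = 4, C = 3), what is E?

The joint intervention fixes Y = 4, C = 3, removing each variable's own equation.
D = 2·A  [with A=-2]  = -4
E = -2·Y - 3·D + 5  [with Y=4, D=-4]  = 9

9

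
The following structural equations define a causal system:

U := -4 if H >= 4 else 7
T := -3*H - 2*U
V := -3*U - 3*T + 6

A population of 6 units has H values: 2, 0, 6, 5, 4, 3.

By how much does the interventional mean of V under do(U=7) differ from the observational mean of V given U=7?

do(U=7) breaks U's dependence on H. With U=7 fixed, V across the units is 45, 27, 81, 72, 63, 54, mean 57.
Conditioning on U=7 selects the 3 unit(s) with H ∈ {2, 0, 3}. Their V values: 45, 27, 54. Mean = 42.
Difference = 57 − 42 = 15.

15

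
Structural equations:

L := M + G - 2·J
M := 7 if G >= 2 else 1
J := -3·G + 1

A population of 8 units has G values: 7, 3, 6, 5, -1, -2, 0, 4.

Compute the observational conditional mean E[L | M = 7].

E[L|M=7] averages over only the 5 units with M=7 (G = 7, 3, 6, 5, 4): L = 54, 26, 47, 40, 33, mean 40.

40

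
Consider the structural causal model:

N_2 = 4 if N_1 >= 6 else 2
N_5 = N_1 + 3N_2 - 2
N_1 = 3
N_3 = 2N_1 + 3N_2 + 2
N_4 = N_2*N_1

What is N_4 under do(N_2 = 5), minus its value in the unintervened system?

Under do(N_2=5), the mechanism N_2 = 4 if N_1 >= 6 else 2 is discarded; N_2 is fixed at 5.
N_4 = N_2*N_1  [with N_2=5, N_1=3]  = 15
Without intervention: N_2 = 4 if N_1 >= 6 else 2  [with N_1=3]  = 2; N_4 = N_2*N_1  [with N_2=2, N_1=3]  = 6.
Change = 15 − 6 = 9.

9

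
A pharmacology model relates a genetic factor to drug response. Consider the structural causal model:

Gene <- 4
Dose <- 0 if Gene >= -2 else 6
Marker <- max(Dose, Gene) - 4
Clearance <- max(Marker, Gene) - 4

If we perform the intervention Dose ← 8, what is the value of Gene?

Under do(Dose=8), the mechanism Dose <- 0 if Gene >= -2 else 6 is discarded; Dose is fixed at 8.
Gene is not downstream of the intervention, so its value is determined by the original equations.

4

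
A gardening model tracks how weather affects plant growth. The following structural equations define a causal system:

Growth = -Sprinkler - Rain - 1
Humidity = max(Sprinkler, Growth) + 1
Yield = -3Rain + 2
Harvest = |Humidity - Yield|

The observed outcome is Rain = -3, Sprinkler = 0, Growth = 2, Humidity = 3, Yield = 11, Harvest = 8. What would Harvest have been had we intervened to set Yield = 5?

The intervention breaks the incoming arrows to Yield: Yield = -3Rain + 2 no longer applies, and Yield = 5.
Growth = -Sprinkler - Rain - 1  [with Sprinkler=0, Rain=-3]  = 2
Humidity = max(Sprinkler, Growth) + 1  [with Sprinkler=0, Growth=2]  = 3
Harvest = |Humidity - Yield|  [with Humidity=3, Yield=5]  = 2

2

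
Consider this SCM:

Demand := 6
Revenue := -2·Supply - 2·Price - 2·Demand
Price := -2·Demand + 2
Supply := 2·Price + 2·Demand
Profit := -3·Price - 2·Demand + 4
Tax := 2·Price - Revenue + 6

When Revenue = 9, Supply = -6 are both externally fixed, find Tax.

-23

The joint intervention fixes Revenue = 9, Supply = -6, removing each variable's own equation.
Price = -2·Demand + 2  [with Demand=6]  = -10
Tax = 2·Price - Revenue + 6  [with Price=-10, Revenue=9]  = -23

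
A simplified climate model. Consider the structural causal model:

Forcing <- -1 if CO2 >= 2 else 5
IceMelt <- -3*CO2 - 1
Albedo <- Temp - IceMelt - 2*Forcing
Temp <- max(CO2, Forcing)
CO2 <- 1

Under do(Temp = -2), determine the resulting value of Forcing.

5

Under do(Temp=-2), the mechanism Temp <- max(CO2, Forcing) is discarded; Temp is fixed at -2.
Since Forcing is not a descendant of the intervened variable, it is unaffected.
Forcing = -1 if CO2 >= 2 else 5  [with CO2=1]  = 5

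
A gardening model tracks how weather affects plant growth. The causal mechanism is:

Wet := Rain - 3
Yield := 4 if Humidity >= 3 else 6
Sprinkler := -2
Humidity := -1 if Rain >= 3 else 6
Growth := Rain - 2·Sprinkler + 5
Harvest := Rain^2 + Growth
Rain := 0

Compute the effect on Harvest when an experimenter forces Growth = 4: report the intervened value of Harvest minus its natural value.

The intervention breaks the incoming arrows to Growth: Growth := Rain - 2·Sprinkler + 5 no longer applies, and Growth = 4.
Harvest = Rain^2 + Growth  [with Rain=0, Growth=4]  = 4
Without intervention: Growth = Rain - 2·Sprinkler + 5  [with Rain=0, Sprinkler=-2]  = 9; Harvest = Rain^2 + Growth  [with Rain=0, Growth=9]  = 9.
Change = 4 − 9 = -5.

-5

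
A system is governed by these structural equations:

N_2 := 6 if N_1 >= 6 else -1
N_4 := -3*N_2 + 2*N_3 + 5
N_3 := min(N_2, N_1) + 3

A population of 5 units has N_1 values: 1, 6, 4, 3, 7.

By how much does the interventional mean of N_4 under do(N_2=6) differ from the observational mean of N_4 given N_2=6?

The intervention sets N_2=6 in all 5 units regardless of N_1. Recomputing N_4 per unit gives -5, 5, 1, -1, 5; average 1.
E[N_4|N_2=6] averages over only the 2 units with N_2=6 (N_1 = 6, 7): N_4 = 5, 5, mean 5.
Difference = 1 − 5 = -4.

-4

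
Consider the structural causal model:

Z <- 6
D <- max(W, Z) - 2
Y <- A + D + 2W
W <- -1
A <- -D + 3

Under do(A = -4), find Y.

Intervening sets A = -4 and removes its equation (A <- -D + 3).
D = max(W, Z) - 2  [with W=-1, Z=6]  = 4
Y = A + D + 2W  [with A=-4, D=4, W=-1]  = -2

-2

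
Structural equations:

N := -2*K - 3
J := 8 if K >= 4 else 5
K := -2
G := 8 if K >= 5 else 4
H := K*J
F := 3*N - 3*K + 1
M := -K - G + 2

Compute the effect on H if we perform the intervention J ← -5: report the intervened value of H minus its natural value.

20

The intervention breaks the incoming arrows to J: J := 8 if K >= 4 else 5 no longer applies, and J = -5.
H = K*J  [with K=-2, J=-5]  = 10
Without intervention: J = 8 if K >= 4 else 5  [with K=-2]  = 5; H = K*J  [with K=-2, J=5]  = -10.
Change = 10 − (-10) = 20.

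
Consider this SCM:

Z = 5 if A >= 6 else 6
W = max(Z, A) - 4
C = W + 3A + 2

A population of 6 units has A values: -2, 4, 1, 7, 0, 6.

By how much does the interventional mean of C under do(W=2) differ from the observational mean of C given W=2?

2.6

The intervention sets W=2 in all 6 units regardless of A. Recomputing C per unit gives -2, 16, 7, 25, 4, 22; average 12.
E[C|W=2] averages over only the 5 units with W=2 (A = -2, 4, 1, 0, 6): C = -2, 16, 7, 4, 22, mean 9.4.
Difference = 12 − 9.4 = 2.6.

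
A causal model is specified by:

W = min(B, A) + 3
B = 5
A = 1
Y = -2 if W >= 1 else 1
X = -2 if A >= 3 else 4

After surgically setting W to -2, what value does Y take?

1

The intervention breaks the incoming arrows to W: W = min(B, A) + 3 no longer applies, and W = -2.
Y = -2 if W >= 1 else 1  [with W=-2]  = 1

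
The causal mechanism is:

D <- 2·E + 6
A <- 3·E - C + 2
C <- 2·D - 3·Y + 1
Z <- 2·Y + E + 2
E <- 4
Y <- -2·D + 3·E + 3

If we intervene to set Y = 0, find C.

29

do(Y=0) replaces the equation Y <- -2·D + 3·E + 3 with the constant Y = 0.
D = 2·E + 6  [with E=4]  = 14
C = 2·D - 3·Y + 1  [with D=14, Y=0]  = 29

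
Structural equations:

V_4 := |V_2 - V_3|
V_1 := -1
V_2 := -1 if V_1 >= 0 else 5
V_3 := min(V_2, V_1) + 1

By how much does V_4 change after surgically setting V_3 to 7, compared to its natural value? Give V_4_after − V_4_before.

The intervention breaks the incoming arrows to V_3: V_3 := min(V_2, V_1) + 1 no longer applies, and V_3 = 7.
V_2 = -1 if V_1 >= 0 else 5  [with V_1=-1]  = 5
V_4 = |V_2 - V_3|  [with V_2=5, V_3=7]  = 2
Without intervention: V_2 = -1 if V_1 >= 0 else 5  [with V_1=-1]  = 5; V_3 = min(V_2, V_1) + 1  [with V_2=5, V_1=-1]  = 0; V_4 = |V_2 - V_3|  [with V_2=5, V_3=0]  = 5.
Change = 2 − 5 = -3.

-3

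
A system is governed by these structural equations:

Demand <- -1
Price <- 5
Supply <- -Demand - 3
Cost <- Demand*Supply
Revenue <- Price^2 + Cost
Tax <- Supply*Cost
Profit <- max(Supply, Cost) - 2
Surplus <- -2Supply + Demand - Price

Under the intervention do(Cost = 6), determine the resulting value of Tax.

Under do(Cost=6), the mechanism Cost <- Demand*Supply is discarded; Cost is fixed at 6.
Supply = -Demand - 3  [with Demand=-1]  = -2
Tax = Supply*Cost  [with Supply=-2, Cost=6]  = -12

-12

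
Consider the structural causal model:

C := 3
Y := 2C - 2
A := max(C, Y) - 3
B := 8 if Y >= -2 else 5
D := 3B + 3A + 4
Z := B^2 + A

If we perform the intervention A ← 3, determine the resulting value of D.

do(A=3) replaces the equation A := max(C, Y) - 3 with the constant A = 3.
Y = 2C - 2  [with C=3]  = 4
B = 8 if Y >= -2 else 5  [with Y=4]  = 8
D = 3B + 3A + 4  [with B=8, A=3]  = 37

37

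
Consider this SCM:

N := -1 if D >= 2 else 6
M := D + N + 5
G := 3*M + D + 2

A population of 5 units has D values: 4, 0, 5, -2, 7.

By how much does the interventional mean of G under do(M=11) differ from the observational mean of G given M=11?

-0.7

Every unit gets M=11 under the intervention. G values become 39, 35, 40, 33, 42; E[G|do(M=11)] = 37.8.
E[G|M=11] averages over only the 2 units with M=11 (D = 0, 7): G = 35, 42, mean 38.5.
Difference = 37.8 − 38.5 = -0.7.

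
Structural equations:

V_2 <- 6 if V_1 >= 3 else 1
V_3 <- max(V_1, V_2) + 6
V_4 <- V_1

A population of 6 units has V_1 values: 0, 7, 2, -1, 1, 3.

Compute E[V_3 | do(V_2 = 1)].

Under do(V_2=1), V_2's equation is replaced by V_2=1 for every unit. Per-unit V_3: 7, 13, 8, 7, 7, 9. Mean = 8.5.

8.5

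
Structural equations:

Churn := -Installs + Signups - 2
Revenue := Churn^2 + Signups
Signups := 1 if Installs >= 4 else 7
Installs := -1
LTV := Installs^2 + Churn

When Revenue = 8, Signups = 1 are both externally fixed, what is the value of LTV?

The joint intervention fixes Revenue = 8, Signups = 1, removing each variable's own equation.
Churn = -Installs + Signups - 2  [with Installs=-1, Signups=1]  = 0
LTV = Installs^2 + Churn  [with Installs=-1, Churn=0]  = 1

1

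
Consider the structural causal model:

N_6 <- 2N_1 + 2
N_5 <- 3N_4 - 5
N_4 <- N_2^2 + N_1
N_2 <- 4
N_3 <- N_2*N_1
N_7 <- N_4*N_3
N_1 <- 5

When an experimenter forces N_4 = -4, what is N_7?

-80

The intervention breaks the incoming arrows to N_4: N_4 <- N_2^2 + N_1 no longer applies, and N_4 = -4.
N_3 = N_2*N_1  [with N_2=4, N_1=5]  = 20
N_7 = N_4*N_3  [with N_4=-4, N_3=20]  = -80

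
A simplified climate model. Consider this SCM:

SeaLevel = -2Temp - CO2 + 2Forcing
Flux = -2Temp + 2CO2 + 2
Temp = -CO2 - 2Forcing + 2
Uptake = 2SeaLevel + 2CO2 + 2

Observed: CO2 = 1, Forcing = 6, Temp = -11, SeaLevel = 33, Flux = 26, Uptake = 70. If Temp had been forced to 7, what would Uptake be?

-2

The intervention breaks the incoming arrows to Temp: Temp = -CO2 - 2Forcing + 2 no longer applies, and Temp = 7.
SeaLevel = -2Temp - CO2 + 2Forcing  [with Temp=7, CO2=1, Forcing=6]  = -3
Uptake = 2SeaLevel + 2CO2 + 2  [with SeaLevel=-3, CO2=1]  = -2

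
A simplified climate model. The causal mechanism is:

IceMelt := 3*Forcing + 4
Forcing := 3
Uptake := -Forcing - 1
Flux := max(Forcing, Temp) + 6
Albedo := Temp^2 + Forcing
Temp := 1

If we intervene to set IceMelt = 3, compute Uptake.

The intervention breaks the incoming arrows to IceMelt: IceMelt := 3*Forcing + 4 no longer applies, and IceMelt = 3.
No directed path runs from IceMelt to Uptake, so Uptake keeps its natural value.
Uptake = -Forcing - 1  [with Forcing=3]  = -4

-4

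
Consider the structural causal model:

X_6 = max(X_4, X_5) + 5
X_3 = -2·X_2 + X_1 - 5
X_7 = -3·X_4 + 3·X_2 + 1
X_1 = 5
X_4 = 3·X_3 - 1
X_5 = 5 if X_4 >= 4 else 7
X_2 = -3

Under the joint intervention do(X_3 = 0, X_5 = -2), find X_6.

Setting X_3 = 0, X_5 = -2 by intervention discards those variables' equations.
X_4 = 3·X_3 - 1  [with X_3=0]  = -1
X_6 = max(X_4, X_5) + 5  [with X_4=-1, X_5=-2]  = 4

4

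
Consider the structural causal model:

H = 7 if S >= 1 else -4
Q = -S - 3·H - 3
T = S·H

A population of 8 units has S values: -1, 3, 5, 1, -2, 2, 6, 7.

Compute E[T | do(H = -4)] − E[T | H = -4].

-16.5

do(H=-4) breaks H's dependence on S. With H=-4 fixed, T across the units is 4, -12, -20, -4, 8, -8, -24, -28, mean -10.5.
Observing H=-4 restricts to units where H's equation naturally yields -4: S ∈ {-1, -2}. In that subpopulation T = 4, 8, mean 6.
Difference = -10.5 − 6 = -16.5.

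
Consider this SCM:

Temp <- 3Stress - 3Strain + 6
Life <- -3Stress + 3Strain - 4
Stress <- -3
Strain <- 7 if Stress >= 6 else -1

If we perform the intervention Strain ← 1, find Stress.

Under do(Strain=1), the mechanism Strain <- 7 if Stress >= 6 else -1 is discarded; Strain is fixed at 1.
Stress is not downstream of the intervention, so its value is determined by the original equations.

-3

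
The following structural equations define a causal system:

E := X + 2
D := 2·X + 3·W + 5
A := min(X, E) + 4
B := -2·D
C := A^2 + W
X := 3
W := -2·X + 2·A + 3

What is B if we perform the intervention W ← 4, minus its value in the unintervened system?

42

The intervention breaks the incoming arrows to W: W := -2·X + 2·A + 3 no longer applies, and W = 4.
D = 2·X + 3·W + 5  [with X=3, W=4]  = 23
B = -2·D  [with D=23]  = -46
Without intervention: E = X + 2  [with X=3]  = 5; A = min(X, E) + 4  [with X=3, E=5]  = 7; W = -2·X + 2·A + 3  [with X=3, A=7]  = 11; D = 2·X + 3·W + 5  [with X=3, W=11]  = 44; B = -2·D  [with D=44]  = -88.
Change = -46 − (-88) = 42.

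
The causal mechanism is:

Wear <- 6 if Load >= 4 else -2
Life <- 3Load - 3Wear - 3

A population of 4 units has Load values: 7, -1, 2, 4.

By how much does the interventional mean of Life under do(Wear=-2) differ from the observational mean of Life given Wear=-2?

The intervention sets Wear=-2 in all 4 units regardless of Load. Recomputing Life per unit gives 24, 0, 9, 15; average 12.
Observing Wear=-2 restricts to units where Wear's equation naturally yields -2: Load ∈ {-1, 2}. In that subpopulation Life = 0, 9, mean 4.5.
Difference = 12 − 4.5 = 7.5.

7.5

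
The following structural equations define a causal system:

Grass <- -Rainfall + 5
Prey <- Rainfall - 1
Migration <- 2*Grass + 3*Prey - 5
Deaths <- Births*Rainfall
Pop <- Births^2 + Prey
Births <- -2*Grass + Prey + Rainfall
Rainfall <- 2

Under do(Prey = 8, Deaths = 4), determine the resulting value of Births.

The joint intervention fixes Prey = 8, Deaths = 4, removing each variable's own equation.
Grass = -Rainfall + 5  [with Rainfall=2]  = 3
Births = -2*Grass + Prey + Rainfall  [with Grass=3, Prey=8, Rainfall=2]  = 4

4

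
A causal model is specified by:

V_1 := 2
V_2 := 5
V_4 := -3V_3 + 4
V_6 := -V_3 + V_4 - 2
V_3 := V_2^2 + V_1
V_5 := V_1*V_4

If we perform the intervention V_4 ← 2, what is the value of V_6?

Under do(V_4=2), the mechanism V_4 := -3V_3 + 4 is discarded; V_4 is fixed at 2.
V_3 = V_2^2 + V_1  [with V_2=5, V_1=2]  = 27
V_6 = -V_3 + V_4 - 2  [with V_3=27, V_4=2]  = -27

-27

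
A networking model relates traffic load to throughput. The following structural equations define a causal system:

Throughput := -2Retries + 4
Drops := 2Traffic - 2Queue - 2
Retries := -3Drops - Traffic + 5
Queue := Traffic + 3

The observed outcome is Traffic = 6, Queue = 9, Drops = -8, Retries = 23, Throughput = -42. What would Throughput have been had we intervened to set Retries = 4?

-4

Intervening sets Retries = 4 and removes its equation (Retries := -3Drops - Traffic + 5).
Throughput = -2Retries + 4  [with Retries=4]  = -4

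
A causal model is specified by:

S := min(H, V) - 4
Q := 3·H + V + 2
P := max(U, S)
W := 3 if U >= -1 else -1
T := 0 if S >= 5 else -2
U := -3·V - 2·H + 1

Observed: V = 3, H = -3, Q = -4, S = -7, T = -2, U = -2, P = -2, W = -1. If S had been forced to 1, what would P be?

The intervention breaks the incoming arrows to S: S := min(H, V) - 4 no longer applies, and S = 1.
U = -3·V - 2·H + 1  [with V=3, H=-3]  = -2
P = max(U, S)  [with U=-2, S=1]  = 1

1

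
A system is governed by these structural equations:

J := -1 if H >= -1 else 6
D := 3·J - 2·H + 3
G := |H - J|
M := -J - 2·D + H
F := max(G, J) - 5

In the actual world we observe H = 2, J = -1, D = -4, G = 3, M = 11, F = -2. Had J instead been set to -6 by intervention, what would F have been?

Under do(J=-6), the mechanism J := -1 if H >= -1 else 6 is discarded; J is fixed at -6.
G = |H - J|  [with H=2, J=-6]  = 8
F = max(G, J) - 5  [with G=8, J=-6]  = 3

3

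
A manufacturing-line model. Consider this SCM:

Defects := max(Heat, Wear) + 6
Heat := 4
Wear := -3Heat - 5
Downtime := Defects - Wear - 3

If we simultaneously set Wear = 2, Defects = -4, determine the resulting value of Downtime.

-9

Setting Wear = 2, Defects = -4 by intervention discards those variables' equations.
Downtime = Defects - Wear - 3  [with Defects=-4, Wear=2]  = -9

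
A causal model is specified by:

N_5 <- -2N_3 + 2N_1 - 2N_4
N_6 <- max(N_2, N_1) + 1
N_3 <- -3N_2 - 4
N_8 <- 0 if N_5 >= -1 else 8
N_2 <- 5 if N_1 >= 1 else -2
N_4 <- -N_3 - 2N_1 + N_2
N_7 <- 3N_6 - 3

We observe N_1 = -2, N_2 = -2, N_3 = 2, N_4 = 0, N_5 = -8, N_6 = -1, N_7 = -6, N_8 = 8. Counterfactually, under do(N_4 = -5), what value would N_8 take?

do(N_4=-5) replaces the equation N_4 <- -N_3 - 2N_1 + N_2 with the constant N_4 = -5.
N_2 = 5 if N_1 >= 1 else -2  [with N_1=-2]  = -2
N_3 = -3N_2 - 4  [with N_2=-2]  = 2
N_5 = -2N_3 + 2N_1 - 2N_4  [with N_3=2, N_1=-2, N_4=-5]  = 2
N_8 = 0 if N_5 >= -1 else 8  [with N_5=2]  = 0

0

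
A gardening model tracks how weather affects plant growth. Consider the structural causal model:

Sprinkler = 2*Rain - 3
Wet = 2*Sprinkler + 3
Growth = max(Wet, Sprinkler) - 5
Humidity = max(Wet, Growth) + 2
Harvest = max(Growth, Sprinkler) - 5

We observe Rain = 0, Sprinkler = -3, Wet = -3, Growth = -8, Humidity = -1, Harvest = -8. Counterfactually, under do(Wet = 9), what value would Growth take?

The intervention breaks the incoming arrows to Wet: Wet = 2*Sprinkler + 3 no longer applies, and Wet = 9.
Sprinkler = 2*Rain - 3  [with Rain=0]  = -3
Growth = max(Wet, Sprinkler) - 5  [with Wet=9, Sprinkler=-3]  = 4

4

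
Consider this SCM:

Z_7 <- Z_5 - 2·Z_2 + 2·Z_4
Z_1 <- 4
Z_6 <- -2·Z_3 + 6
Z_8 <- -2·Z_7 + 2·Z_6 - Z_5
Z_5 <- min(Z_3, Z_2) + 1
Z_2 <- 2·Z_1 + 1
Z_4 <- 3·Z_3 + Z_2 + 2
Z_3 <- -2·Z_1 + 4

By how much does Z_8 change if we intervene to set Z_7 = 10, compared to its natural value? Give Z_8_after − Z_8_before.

do(Z_7=10) replaces the equation Z_7 <- Z_5 - 2·Z_2 + 2·Z_4 with the constant Z_7 = 10.
Z_2 = 2·Z_1 + 1  [with Z_1=4]  = 9
Z_3 = -2·Z_1 + 4  [with Z_1=4]  = -4
Z_5 = min(Z_3, Z_2) + 1  [with Z_3=-4, Z_2=9]  = -3
Z_6 = -2·Z_3 + 6  [with Z_3=-4]  = 14
Z_8 = -2·Z_7 + 2·Z_6 - Z_5  [with Z_7=10, Z_6=14, Z_5=-3]  = 11
Without intervention: Z_2 = 2·Z_1 + 1  [with Z_1=4]  = 9; Z_3 = -2·Z_1 + 4  [with Z_1=4]  = -4; Z_4 = 3·Z_3 + Z_2 + 2  [with Z_3=-4, Z_2=9]  = -1; Z_5 = min(Z_3, Z_2) + 1  [with Z_3=-4, Z_2=9]  = -3; Z_6 = -2·Z_3 + 6  [with Z_3=-4]  = 14; Z_7 = Z_5 - 2·Z_2 + 2·Z_4  [with Z_5=-3, Z_2=9, Z_4=-1]  = -23; Z_8 = -2·Z_7 + 2·Z_6 - Z_5  [with Z_7=-23, Z_6=14, Z_5=-3]  = 77.
Change = 11 − 77 = -66.

-66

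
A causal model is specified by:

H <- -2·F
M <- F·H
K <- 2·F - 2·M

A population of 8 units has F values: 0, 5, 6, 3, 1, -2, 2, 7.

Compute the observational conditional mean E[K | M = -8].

16

Observing M=-8 restricts to units where M's equation naturally yields -8: F ∈ {-2, 2}. In that subpopulation K = 12, 20, mean 16.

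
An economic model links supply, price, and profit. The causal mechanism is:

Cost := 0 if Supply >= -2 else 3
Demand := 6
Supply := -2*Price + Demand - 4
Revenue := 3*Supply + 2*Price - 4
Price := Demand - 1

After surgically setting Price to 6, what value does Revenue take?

-22

do(Price=6) replaces the equation Price := Demand - 1 with the constant Price = 6.
Supply = -2*Price + Demand - 4  [with Price=6, Demand=6]  = -10
Revenue = 3*Supply + 2*Price - 4  [with Supply=-10, Price=6]  = -22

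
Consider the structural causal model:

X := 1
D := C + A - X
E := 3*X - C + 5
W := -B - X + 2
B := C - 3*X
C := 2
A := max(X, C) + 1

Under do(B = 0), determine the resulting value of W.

1

The intervention breaks the incoming arrows to B: B := C - 3*X no longer applies, and B = 0.
W = -B - X + 2  [with B=0, X=1]  = 1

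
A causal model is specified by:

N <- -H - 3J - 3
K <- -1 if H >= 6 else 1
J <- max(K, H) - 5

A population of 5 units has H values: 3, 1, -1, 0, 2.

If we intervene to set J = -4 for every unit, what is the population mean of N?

Every unit gets J=-4 under the intervention. N values become 6, 8, 10, 9, 7; E[N|do(J=-4)] = 8.

8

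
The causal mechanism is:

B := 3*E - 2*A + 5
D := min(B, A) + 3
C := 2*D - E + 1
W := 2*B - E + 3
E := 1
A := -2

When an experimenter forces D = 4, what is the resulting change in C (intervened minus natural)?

Intervening sets D = 4 and removes its equation (D := min(B, A) + 3).
C = 2*D - E + 1  [with D=4, E=1]  = 8
Without intervention: B = 3*E - 2*A + 5  [with E=1, A=-2]  = 12; D = min(B, A) + 3  [with B=12, A=-2]  = 1; C = 2*D - E + 1  [with D=1, E=1]  = 2.
Change = 8 − 2 = 6.

6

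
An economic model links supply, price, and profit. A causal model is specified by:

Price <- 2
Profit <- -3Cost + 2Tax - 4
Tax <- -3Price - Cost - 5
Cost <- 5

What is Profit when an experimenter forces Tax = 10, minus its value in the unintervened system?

52

The intervention breaks the incoming arrows to Tax: Tax <- -3Price - Cost - 5 no longer applies, and Tax = 10.
Profit = -3Cost + 2Tax - 4  [with Cost=5, Tax=10]  = 1
Without intervention: Tax = -3Price - Cost - 5  [with Price=2, Cost=5]  = -16; Profit = -3Cost + 2Tax - 4  [with Cost=5, Tax=-16]  = -51.
Change = 1 − (-51) = 52.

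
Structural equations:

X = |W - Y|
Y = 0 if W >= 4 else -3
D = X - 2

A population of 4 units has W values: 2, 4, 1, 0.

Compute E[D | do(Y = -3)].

2.75

do(Y=-3) breaks Y's dependence on W. With Y=-3 fixed, D across the units is 3, 5, 2, 1, mean 2.75.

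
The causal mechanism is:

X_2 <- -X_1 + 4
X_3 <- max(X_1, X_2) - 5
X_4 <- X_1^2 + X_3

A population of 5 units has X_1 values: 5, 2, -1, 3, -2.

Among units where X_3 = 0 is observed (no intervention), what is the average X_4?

E[X_4|X_3=0] averages over only the 2 units with X_3=0 (X_1 = 5, -1): X_4 = 25, 1, mean 13.

13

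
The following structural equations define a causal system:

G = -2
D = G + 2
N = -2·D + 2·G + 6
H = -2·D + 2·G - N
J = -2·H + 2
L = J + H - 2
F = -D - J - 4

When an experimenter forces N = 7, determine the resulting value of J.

do(N=7) replaces the equation N = -2·D + 2·G + 6 with the constant N = 7.
D = G + 2  [with G=-2]  = 0
H = -2·D + 2·G - N  [with D=0, G=-2, N=7]  = -11
J = -2·H + 2  [with H=-11]  = 24

24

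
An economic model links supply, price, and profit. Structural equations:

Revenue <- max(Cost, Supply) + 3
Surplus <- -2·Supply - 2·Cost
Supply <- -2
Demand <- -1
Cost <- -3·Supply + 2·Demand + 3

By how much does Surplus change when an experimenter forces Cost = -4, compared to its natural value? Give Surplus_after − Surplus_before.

do(Cost=-4) replaces the equation Cost <- -3·Supply + 2·Demand + 3 with the constant Cost = -4.
Surplus = -2·Supply - 2·Cost  [with Supply=-2, Cost=-4]  = 12
Without intervention: Cost = -3·Supply + 2·Demand + 3  [with Supply=-2, Demand=-1]  = 7; Surplus = -2·Supply - 2·Cost  [with Supply=-2, Cost=7]  = -10.
Change = 12 − (-10) = 22.

22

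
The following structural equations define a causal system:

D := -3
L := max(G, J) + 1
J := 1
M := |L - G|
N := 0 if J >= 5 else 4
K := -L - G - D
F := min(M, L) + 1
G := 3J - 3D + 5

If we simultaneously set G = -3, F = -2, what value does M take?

5

Setting G = -3, F = -2 by intervention discards those variables' equations.
L = max(G, J) + 1  [with G=-3, J=1]  = 2
M = |L - G|  [with L=2, G=-3]  = 5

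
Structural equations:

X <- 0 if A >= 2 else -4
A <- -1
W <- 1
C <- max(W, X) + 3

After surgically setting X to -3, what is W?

Under do(X=-3), the mechanism X <- 0 if A >= 2 else -4 is discarded; X is fixed at -3.
W is not downstream of the intervention, so its value is determined by the original equations.

1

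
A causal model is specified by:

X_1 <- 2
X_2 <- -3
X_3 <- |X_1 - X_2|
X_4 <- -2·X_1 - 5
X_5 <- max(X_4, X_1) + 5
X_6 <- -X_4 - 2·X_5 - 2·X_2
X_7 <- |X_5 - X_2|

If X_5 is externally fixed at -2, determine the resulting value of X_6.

19

The intervention breaks the incoming arrows to X_5: X_5 <- max(X_4, X_1) + 5 no longer applies, and X_5 = -2.
X_4 = -2·X_1 - 5  [with X_1=2]  = -9
X_6 = -X_4 - 2·X_5 - 2·X_2  [with X_4=-9, X_5=-2, X_2=-3]  = 19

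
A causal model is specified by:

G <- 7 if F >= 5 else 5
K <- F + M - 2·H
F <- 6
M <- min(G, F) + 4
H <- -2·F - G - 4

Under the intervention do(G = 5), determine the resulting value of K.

57

do(G=5) replaces the equation G <- 7 if F >= 5 else 5 with the constant G = 5.
H = -2·F - G - 4  [with F=6, G=5]  = -21
M = min(G, F) + 4  [with G=5, F=6]  = 9
K = F + M - 2·H  [with F=6, M=9, H=-21]  = 57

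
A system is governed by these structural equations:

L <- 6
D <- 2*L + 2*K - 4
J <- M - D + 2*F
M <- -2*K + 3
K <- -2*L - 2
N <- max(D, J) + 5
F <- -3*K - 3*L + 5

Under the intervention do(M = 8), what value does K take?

Under do(M=8), the mechanism M <- -2*K + 3 is discarded; M is fixed at 8.
No directed path runs from M to K, so K keeps its natural value.
K = -2*L - 2  [with L=6]  = -14

-14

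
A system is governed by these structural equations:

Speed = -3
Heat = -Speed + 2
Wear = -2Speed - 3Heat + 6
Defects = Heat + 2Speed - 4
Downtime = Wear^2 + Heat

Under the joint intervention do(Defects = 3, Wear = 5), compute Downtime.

30

The joint intervention fixes Defects = 3, Wear = 5, removing each variable's own equation.
Heat = -Speed + 2  [with Speed=-3]  = 5
Downtime = Wear^2 + Heat  [with Wear=5, Heat=5]  = 30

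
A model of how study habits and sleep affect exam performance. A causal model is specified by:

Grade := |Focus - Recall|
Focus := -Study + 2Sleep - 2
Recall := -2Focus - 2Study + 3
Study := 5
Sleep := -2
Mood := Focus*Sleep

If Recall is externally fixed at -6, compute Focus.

do(Recall=-6) replaces the equation Recall := -2Focus - 2Study + 3 with the constant Recall = -6.
Focus is not downstream of the intervention, so its value is determined by the original equations.
Focus = -Study + 2Sleep - 2  [with Study=5, Sleep=-2]  = -11

-11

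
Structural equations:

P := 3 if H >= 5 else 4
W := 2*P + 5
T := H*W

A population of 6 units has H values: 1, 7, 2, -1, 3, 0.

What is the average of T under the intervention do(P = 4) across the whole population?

26

Under do(P=4), P's equation is replaced by P=4 for every unit. Per-unit T: 13, 91, 26, -13, 39, 0. Mean = 26.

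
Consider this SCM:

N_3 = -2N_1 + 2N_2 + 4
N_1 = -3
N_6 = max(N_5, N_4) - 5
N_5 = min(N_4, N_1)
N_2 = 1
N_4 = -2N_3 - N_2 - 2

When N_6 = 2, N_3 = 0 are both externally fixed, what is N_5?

-3

Under do(N_6 = 2, N_3 = 0), each intervened variable's structural equation is replaced by its fixed value.
N_4 = -2N_3 - N_2 - 2  [with N_3=0, N_2=1]  = -3
N_5 = min(N_4, N_1)  [with N_4=-3, N_1=-3]  = -3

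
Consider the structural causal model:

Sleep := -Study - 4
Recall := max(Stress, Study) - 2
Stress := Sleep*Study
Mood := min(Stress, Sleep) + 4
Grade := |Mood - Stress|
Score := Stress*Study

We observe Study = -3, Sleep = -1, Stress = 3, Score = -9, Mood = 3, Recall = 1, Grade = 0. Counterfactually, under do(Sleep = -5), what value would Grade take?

Under do(Sleep=-5), the mechanism Sleep := -Study - 4 is discarded; Sleep is fixed at -5.
Stress = Sleep*Study  [with Sleep=-5, Study=-3]  = 15
Mood = min(Stress, Sleep) + 4  [with Stress=15, Sleep=-5]  = -1
Grade = |Mood - Stress|  [with Mood=-1, Stress=15]  = 16

16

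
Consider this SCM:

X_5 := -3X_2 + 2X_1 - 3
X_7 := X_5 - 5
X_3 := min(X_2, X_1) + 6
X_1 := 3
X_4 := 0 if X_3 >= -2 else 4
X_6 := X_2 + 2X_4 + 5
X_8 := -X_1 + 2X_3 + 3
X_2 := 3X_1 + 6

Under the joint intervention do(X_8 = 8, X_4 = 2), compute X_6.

The joint intervention fixes X_8 = 8, X_4 = 2, removing each variable's own equation.
X_2 = 3X_1 + 6  [with X_1=3]  = 15
X_6 = X_2 + 2X_4 + 5  [with X_2=15, X_4=2]  = 24

24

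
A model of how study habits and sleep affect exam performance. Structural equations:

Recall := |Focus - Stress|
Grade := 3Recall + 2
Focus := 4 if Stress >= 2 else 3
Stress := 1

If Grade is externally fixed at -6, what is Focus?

The intervention breaks the incoming arrows to Grade: Grade := 3Recall + 2 no longer applies, and Grade = -6.
Since Focus is not a descendant of the intervened variable, it is unaffected.
Focus = 4 if Stress >= 2 else 3  [with Stress=1]  = 3

3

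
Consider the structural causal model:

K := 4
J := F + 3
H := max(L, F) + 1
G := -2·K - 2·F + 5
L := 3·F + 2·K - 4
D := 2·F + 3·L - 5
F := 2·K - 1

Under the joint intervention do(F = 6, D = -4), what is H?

The joint intervention fixes F = 6, D = -4, removing each variable's own equation.
L = 3·F + 2·K - 4  [with F=6, K=4]  = 22
H = max(L, F) + 1  [with L=22, F=6]  = 23

23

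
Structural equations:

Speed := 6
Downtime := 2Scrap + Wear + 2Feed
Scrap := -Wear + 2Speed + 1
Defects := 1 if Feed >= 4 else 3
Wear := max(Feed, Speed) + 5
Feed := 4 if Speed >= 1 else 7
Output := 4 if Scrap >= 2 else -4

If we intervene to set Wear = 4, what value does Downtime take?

30

The intervention breaks the incoming arrows to Wear: Wear := max(Feed, Speed) + 5 no longer applies, and Wear = 4.
Feed = 4 if Speed >= 1 else 7  [with Speed=6]  = 4
Scrap = -Wear + 2Speed + 1  [with Wear=4, Speed=6]  = 9
Downtime = 2Scrap + Wear + 2Feed  [with Scrap=9, Wear=4, Feed=4]  = 30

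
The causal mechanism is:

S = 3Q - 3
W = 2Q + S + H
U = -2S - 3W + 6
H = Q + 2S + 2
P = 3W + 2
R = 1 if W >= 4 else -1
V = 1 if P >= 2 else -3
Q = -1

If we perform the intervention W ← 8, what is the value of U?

The intervention breaks the incoming arrows to W: W = 2Q + S + H no longer applies, and W = 8.
S = 3Q - 3  [with Q=-1]  = -6
U = -2S - 3W + 6  [with S=-6, W=8]  = -6

-6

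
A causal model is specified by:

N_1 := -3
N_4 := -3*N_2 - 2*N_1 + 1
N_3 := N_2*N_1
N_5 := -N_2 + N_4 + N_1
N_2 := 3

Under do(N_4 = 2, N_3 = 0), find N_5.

-4

The joint intervention fixes N_4 = 2, N_3 = 0, removing each variable's own equation.
N_5 = -N_2 + N_4 + N_1  [with N_2=3, N_4=2, N_1=-3]  = -4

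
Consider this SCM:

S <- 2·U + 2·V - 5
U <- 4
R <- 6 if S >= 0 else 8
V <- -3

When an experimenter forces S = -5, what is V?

-3

Under do(S=-5), the mechanism S <- 2·U + 2·V - 5 is discarded; S is fixed at -5.
V is not downstream of the intervention, so its value is determined by the original equations.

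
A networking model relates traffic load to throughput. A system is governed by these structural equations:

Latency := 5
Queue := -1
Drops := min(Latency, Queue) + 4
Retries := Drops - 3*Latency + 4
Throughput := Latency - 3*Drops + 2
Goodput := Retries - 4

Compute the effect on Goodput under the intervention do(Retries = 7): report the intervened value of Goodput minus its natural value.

Under do(Retries=7), the mechanism Retries := Drops - 3*Latency + 4 is discarded; Retries is fixed at 7.
Goodput = Retries - 4  [with Retries=7]  = 3
Without intervention: Drops = min(Latency, Queue) + 4  [with Latency=5, Queue=-1]  = 3; Retries = Drops - 3*Latency + 4  [with Drops=3, Latency=5]  = -8; Goodput = Retries - 4  [with Retries=-8]  = -12.
Change = 3 − (-12) = 15.

15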